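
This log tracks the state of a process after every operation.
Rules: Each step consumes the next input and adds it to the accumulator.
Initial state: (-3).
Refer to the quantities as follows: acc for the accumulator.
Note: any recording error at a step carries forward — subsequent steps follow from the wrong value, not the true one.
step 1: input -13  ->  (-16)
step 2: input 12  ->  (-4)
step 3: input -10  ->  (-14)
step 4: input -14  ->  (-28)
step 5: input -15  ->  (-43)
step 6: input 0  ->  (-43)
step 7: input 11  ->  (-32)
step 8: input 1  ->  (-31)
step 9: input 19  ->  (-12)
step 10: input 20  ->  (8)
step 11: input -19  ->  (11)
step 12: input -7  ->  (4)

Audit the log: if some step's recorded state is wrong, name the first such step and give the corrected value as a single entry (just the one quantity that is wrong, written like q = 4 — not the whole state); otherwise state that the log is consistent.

step 11, acc = -11

1. acc = -3 + -13 = -16 (confirmed correct)
2. acc = -16 + 12 = -4 (same as recorded)
3. acc = -4 + -10 = -14 (matches)
4. acc = -14 + -14 = -28 (verified)
5. acc = -28 + -15 = -43 (consistent with the log)
6. acc = -43 + 0 = -43 (verified)
7. acc = -43 + 11 = -32 (same as recorded)
8. acc = -32 + 1 = -31 (matches)
9. acc = -31 + 19 = -12 (agrees with the log)
10. acc = -12 + 20 = 8 (no discrepancy)
11. acc = 8 + -19 = -11 (not what was recorded)
Step 11 is the first one off; corrected, acc = -11.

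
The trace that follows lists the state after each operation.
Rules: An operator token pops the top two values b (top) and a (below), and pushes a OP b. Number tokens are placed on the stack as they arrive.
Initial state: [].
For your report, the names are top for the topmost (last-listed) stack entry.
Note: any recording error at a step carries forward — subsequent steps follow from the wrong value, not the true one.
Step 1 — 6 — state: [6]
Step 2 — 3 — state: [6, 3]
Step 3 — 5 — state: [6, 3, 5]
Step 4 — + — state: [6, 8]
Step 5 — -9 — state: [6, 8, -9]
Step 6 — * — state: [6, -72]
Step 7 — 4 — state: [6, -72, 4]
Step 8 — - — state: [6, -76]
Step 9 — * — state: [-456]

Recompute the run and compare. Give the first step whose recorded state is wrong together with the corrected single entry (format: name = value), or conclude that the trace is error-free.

no error

Recomputing the run from the initial state:
step 1: [6]
step 2: [6, 3]
step 3: [6, 3, 5]
step 4: [6, 8]
step 5: [6, 8, -9]
step 6: [6, -72]
step 7: [6, -72, 4]
step 8: [6, -76]
step 9: [-456]
This matches the trace at every step.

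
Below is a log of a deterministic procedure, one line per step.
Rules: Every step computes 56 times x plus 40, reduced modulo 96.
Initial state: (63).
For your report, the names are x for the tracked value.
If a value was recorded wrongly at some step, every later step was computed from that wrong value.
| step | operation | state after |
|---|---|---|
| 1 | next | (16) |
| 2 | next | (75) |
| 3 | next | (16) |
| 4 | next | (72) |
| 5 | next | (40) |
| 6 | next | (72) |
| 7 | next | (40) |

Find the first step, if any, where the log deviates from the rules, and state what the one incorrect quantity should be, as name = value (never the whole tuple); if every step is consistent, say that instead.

step 1: x = (56*63 + 40) mod 96 = 16 -> matches
step 2: x = (56*16 + 40) mod 96 = 72 -> first mismatch against the log
Conclusion: step 2 carries the first error; the entry should be x = 72.

step 2, x = 72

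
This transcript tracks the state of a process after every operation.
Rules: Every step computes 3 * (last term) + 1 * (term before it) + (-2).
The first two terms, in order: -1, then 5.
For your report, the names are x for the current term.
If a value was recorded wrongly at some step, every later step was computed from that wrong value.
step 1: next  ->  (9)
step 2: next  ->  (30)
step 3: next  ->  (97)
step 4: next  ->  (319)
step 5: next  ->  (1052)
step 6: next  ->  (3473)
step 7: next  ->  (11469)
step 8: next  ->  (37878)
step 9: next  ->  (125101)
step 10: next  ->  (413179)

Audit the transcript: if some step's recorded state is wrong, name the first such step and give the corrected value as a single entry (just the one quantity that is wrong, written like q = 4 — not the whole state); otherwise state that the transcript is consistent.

Step 1: x = 3*(5) + (1)*(-1) + (-2) = 12 — not what was recorded.
The earliest wrong entry is at step 1: it should read x = 12.

step 1, x = 12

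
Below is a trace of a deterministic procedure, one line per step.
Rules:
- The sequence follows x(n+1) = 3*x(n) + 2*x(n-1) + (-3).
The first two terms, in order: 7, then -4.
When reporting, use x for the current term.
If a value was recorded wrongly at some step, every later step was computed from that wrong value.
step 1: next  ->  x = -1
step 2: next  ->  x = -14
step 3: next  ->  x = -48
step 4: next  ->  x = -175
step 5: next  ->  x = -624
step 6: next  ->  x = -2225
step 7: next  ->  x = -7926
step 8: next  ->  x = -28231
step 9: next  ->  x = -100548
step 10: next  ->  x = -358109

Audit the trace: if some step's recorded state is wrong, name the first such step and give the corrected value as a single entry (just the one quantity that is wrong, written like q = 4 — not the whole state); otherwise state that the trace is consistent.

Recomputing the run from the initial state:
step 1: x = -1
step 2: x = -14
step 3: x = -47
step 4: x = -172
step 5: x = -613
step 6: x = -2186
step 7: x = -7787
step 8: x = -27736
step 9: x = -98785
step 10: x = -351830
The first disagreement with the trace is at step 3, where the value should be x = -47.

step 3, x = -47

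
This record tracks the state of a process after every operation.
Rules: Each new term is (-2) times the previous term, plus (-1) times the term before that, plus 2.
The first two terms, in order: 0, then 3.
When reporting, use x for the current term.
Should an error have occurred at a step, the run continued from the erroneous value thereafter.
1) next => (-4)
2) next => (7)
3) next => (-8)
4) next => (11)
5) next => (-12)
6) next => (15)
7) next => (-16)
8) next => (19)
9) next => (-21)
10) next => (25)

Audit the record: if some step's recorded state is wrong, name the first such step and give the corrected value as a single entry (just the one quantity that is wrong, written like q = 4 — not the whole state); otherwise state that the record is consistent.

step 9, x = -20

Step 1: x = -2*(3) + (-1)*(0) + (2) = -4 — exactly as logged.
Step 2: x = -2*(-4) + (-1)*(3) + (2) = 7 — confirmed correct.
Step 3: x = -2*(7) + (-1)*(-4) + (2) = -8 — checks out.
Step 4: x = -2*(-8) + (-1)*(7) + (2) = 11 — verified.
Step 5: x = -2*(11) + (-1)*(-8) + (2) = -12 — consistent with the record.
Step 6: x = -2*(-12) + (-1)*(11) + (2) = 15 — in agreement.
Step 7: x = -2*(15) + (-1)*(-12) + (2) = -16 — matches.
Step 8: x = -2*(-16) + (-1)*(15) + (2) = 19 — exactly as logged.
Step 9: x = -2*(19) + (-1)*(-16) + (2) = -20 — the record has a different value.
So the first discrepancy is step 9, where the right value is x = -20.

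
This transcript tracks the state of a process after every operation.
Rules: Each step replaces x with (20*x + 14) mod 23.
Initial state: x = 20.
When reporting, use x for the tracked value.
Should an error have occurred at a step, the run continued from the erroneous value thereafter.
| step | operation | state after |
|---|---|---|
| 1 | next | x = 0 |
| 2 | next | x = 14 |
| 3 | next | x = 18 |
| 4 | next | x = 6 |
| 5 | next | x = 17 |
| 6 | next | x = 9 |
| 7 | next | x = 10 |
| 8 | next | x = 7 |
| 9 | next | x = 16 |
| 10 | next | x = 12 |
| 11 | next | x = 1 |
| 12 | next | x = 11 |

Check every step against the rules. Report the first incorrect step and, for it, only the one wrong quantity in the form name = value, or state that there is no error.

step 5, x = 19

1. x = (20*20 + 14) mod 23 = 0 (exactly as logged)
2. x = (20*0 + 14) mod 23 = 14 (no discrepancy)
3. x = (20*14 + 14) mod 23 = 18 (consistent with the transcript)
4. x = (20*18 + 14) mod 23 = 6 (no discrepancy)
5. x = (20*6 + 14) mod 23 = 19 (the entry is off here)
First deviation found at step 5; the corrected entry is x = 19.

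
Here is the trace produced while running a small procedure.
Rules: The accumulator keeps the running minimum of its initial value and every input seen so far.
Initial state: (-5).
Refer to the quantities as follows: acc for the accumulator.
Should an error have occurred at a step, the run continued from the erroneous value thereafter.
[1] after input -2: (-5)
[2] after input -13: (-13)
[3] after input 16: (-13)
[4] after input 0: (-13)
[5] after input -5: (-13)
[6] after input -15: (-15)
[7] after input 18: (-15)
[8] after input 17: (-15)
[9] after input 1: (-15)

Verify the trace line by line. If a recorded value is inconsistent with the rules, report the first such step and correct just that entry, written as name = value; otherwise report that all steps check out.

Recomputing the run from the initial state:
step 1: acc = -5
step 2: acc = -13
step 3: acc = -13
step 4: acc = -13
step 5: acc = -13
step 6: acc = -15
step 7: acc = -15
step 8: acc = -15
step 9: acc = -15
This matches the trace at every step.

no error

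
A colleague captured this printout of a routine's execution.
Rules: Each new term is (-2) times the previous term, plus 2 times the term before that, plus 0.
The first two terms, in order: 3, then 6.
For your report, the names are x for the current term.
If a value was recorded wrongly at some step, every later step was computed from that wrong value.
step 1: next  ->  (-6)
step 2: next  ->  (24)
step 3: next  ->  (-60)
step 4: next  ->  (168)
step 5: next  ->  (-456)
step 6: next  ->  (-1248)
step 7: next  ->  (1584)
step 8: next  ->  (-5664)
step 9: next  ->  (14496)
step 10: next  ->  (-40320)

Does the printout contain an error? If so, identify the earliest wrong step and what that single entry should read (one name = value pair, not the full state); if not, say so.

Recomputing the run from the initial state:
step 1: x = -6
step 2: x = 24
step 3: x = -60
step 4: x = 168
step 5: x = -456
step 6: x = 1248
step 7: x = -3408
step 8: x = 9312
step 9: x = -25440
step 10: x = 69504
The first disagreement with the printout is at step 6, where the value should be x = 1248.

step 6, x = 1248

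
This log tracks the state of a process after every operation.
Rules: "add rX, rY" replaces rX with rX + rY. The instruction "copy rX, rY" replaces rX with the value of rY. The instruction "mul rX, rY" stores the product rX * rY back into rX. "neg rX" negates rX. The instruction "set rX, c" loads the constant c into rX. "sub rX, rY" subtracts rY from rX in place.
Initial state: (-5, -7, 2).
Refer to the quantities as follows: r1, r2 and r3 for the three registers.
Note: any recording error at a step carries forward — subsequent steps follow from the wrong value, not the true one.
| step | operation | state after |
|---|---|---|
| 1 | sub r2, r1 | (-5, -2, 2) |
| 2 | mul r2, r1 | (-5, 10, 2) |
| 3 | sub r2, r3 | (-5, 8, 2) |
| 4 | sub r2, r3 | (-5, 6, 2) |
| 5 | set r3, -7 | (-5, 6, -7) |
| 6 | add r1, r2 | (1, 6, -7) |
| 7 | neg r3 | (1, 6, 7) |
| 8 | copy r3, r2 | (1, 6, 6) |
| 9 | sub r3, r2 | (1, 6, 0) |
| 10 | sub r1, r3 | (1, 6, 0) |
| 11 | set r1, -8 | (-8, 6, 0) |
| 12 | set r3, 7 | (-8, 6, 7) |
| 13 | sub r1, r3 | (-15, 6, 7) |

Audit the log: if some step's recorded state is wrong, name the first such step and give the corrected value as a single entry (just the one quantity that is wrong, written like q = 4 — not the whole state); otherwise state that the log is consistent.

step 1: r2 = -7 - -5 = -2 -> agrees with the log
step 2: r2 = -2 * -5 = 10 -> in agreement
step 3: r2 = 10 - 2 = 8 -> confirmed correct
step 4: r2 = 8 - 2 = 6 -> consistent with the log
step 5: r3 = -7 -> confirmed correct
step 6: r1 = -5 + 6 = 1 -> verified
step 7: r3 = -(-7) = 7 -> same as recorded
step 8: r3 = 6 -> verified
step 9: r3 = 6 - 6 = 0 -> consistent with the log
step 10: r1 = 1 - 0 = 1 -> consistent with the log
step 11: r1 = -8 -> exactly as logged
step 12: r3 = 7 -> exactly as logged
step 13: r1 = -8 - 7 = -15 -> checks out
No step deviates from the rules.

no error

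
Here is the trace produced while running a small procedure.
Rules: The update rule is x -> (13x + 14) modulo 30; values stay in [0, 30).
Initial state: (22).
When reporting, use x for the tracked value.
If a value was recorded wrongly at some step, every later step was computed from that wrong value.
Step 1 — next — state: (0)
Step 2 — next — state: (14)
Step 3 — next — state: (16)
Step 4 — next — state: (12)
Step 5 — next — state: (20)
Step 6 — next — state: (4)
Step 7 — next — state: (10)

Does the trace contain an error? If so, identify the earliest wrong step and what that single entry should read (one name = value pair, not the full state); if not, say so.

1. x = (13*22 + 14) mod 30 = 0 (matches)
2. x = (13*0 + 14) mod 30 = 14 (matches)
3. x = (13*14 + 14) mod 30 = 16 (checks out)
4. x = (13*16 + 14) mod 30 = 12 (in agreement)
5. x = (13*12 + 14) mod 30 = 20 (agrees with the trace)
6. x = (13*20 + 14) mod 30 = 4 (same as recorded)
7. x = (13*4 + 14) mod 30 = 6 (the trace has a different value)
Step 7 is the first one off; corrected, x = 6.

step 7, x = 6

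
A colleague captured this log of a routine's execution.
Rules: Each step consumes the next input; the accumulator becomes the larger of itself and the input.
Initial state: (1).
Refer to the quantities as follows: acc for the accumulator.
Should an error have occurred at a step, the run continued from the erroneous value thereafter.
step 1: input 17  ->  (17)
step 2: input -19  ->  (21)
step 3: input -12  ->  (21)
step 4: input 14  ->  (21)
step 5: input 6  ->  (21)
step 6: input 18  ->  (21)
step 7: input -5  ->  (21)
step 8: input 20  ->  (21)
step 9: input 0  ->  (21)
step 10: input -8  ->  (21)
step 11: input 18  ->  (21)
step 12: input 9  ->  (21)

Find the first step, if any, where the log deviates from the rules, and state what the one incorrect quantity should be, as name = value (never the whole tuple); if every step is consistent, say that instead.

1. acc = max(1, 17) = 17 (verified)
2. acc = max(17, -19) = 17 (the recorded entry deviates here)
First incorrect step: 2; the correct value is acc = 17.

step 2, acc = 17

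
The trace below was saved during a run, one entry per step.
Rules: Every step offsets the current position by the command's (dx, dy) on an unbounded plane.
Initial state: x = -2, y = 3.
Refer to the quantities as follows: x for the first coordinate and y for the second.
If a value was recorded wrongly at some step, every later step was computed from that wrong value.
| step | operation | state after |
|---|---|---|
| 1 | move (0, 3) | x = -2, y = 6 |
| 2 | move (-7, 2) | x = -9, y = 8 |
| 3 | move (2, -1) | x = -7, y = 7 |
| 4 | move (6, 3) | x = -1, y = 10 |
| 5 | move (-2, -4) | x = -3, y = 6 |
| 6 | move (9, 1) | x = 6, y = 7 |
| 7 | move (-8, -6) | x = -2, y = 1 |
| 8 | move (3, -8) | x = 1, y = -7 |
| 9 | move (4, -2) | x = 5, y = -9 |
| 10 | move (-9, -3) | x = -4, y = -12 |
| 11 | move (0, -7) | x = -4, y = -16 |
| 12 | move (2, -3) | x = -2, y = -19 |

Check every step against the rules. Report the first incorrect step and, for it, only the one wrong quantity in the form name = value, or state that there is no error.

step 11, y = -19

1. x = -2 + (0) = -2, y = 3 + (3) = 6 (consistent with the trace)
2. x = -2 + (-7) = -9, y = 6 + (2) = 8 (verified)
3. x = -9 + (2) = -7, y = 8 + (-1) = 7 (same as recorded)
4. x = -7 + (6) = -1, y = 7 + (3) = 10 (agrees with the trace)
5. x = -1 + (-2) = -3, y = 10 + (-4) = 6 (exactly as logged)
6. x = -3 + (9) = 6, y = 6 + (1) = 7 (matches)
7. x = 6 + (-8) = -2, y = 7 + (-6) = 1 (exactly as logged)
8. x = -2 + (3) = 1, y = 1 + (-8) = -7 (matches)
9. x = 1 + (4) = 5, y = -7 + (-2) = -9 (checks out)
10. x = 5 + (-9) = -4, y = -9 + (-3) = -12 (same as recorded)
11. x = -4 + (0) = -4, y = -12 + (-7) = -19 (this is not what the trace shows)
Step 11 is the first one off; corrected, y = -19.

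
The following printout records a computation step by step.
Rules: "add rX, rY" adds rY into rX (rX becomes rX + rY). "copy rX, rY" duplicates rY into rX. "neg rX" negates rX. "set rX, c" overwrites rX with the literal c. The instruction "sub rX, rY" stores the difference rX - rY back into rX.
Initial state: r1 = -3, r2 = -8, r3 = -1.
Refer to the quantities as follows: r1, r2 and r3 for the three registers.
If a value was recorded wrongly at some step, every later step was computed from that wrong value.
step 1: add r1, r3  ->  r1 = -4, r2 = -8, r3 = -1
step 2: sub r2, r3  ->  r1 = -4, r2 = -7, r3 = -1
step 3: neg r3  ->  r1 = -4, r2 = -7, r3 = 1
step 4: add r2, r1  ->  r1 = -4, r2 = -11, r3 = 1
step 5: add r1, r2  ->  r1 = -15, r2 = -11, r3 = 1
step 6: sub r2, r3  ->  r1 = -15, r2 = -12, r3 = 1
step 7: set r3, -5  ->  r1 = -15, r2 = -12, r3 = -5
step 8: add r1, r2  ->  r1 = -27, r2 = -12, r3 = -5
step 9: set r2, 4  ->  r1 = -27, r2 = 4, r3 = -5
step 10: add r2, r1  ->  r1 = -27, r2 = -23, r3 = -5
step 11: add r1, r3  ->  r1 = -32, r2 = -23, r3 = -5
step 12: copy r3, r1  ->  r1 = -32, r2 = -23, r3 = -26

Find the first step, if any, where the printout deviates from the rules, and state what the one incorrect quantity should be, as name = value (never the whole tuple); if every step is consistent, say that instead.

step 12, r3 = -32

Recomputing the run from the initial state:
step 1: r1 = -4, r2 = -8, r3 = -1
step 2: r1 = -4, r2 = -7, r3 = -1
step 3: r1 = -4, r2 = -7, r3 = 1
step 4: r1 = -4, r2 = -11, r3 = 1
step 5: r1 = -15, r2 = -11, r3 = 1
step 6: r1 = -15, r2 = -12, r3 = 1
step 7: r1 = -15, r2 = -12, r3 = -5
step 8: r1 = -27, r2 = -12, r3 = -5
step 9: r1 = -27, r2 = 4, r3 = -5
step 10: r1 = -27, r2 = -23, r3 = -5
step 11: r1 = -32, r2 = -23, r3 = -5
step 12: r1 = -32, r2 = -23, r3 = -32
The first disagreement with the printout is at step 12, where the value should be r3 = -32.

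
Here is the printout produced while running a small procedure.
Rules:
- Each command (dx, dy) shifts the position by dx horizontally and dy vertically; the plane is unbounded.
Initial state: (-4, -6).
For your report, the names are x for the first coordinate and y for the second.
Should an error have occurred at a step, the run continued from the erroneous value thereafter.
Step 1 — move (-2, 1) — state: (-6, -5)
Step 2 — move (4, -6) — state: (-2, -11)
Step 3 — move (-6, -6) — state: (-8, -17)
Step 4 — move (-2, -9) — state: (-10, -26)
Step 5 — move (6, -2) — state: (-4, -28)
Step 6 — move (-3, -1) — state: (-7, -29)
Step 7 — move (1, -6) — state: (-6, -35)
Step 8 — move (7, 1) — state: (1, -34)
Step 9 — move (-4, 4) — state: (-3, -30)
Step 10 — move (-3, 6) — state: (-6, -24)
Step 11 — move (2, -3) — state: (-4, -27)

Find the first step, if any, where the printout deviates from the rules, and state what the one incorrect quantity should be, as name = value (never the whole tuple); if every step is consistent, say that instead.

no error

Recomputing the run from the initial state:
step 1: x = -6, y = -5
step 2: x = -2, y = -11
step 3: x = -8, y = -17
step 4: x = -10, y = -26
step 5: x = -4, y = -28
step 6: x = -7, y = -29
step 7: x = -6, y = -35
step 8: x = 1, y = -34
step 9: x = -3, y = -30
step 10: x = -6, y = -24
step 11: x = -4, y = -27
This matches the printout at every step.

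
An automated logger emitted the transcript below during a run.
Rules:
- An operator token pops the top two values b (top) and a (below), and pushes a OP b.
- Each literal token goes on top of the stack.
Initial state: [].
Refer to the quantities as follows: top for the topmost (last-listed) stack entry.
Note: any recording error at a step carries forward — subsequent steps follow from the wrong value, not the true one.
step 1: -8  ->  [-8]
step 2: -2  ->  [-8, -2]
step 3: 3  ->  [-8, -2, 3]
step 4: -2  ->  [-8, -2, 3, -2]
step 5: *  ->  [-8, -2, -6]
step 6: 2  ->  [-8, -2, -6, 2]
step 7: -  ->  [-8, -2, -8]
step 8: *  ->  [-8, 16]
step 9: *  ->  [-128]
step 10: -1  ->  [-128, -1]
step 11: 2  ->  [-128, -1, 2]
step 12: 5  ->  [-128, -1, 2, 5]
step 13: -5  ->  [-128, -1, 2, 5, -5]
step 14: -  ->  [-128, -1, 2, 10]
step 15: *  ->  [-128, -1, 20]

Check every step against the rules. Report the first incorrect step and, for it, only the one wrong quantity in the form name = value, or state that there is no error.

Recomputing the run from the initial state:
step 1: [-8]
step 2: [-8, -2]
step 3: [-8, -2, 3]
step 4: [-8, -2, 3, -2]
step 5: [-8, -2, -6]
step 6: [-8, -2, -6, 2]
step 7: [-8, -2, -8]
step 8: [-8, 16]
step 9: [-128]
step 10: [-128, -1]
step 11: [-128, -1, 2]
step 12: [-128, -1, 2, 5]
step 13: [-128, -1, 2, 5, -5]
step 14: [-128, -1, 2, 10]
step 15: [-128, -1, 20]
This matches the transcript at every step.

no error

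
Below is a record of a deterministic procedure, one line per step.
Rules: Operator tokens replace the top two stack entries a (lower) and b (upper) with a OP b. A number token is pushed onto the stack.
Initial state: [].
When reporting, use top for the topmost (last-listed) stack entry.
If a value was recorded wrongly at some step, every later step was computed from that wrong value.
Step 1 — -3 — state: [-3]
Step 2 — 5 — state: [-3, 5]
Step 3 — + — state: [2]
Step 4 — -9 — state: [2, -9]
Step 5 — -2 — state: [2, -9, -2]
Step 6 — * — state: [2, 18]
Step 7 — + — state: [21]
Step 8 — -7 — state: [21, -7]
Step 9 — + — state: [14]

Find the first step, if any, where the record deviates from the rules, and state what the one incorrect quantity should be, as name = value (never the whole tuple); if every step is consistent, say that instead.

step 7, top = 20

Step 1: push -3: top = -3 — exactly as logged.
Step 2: push 5: top = 5 — verified.
Step 3: -3 + 5 = 2 — agrees with the record.
Step 4: push -9: top = -9 — matches.
Step 5: push -2: top = -2 — agrees with the record.
Step 6: -9 * -2 = 18 — same as recorded.
Step 7: 2 + 18 = 20 — this is not what the record shows.
The earliest wrong entry is at step 7: it should read top = 20.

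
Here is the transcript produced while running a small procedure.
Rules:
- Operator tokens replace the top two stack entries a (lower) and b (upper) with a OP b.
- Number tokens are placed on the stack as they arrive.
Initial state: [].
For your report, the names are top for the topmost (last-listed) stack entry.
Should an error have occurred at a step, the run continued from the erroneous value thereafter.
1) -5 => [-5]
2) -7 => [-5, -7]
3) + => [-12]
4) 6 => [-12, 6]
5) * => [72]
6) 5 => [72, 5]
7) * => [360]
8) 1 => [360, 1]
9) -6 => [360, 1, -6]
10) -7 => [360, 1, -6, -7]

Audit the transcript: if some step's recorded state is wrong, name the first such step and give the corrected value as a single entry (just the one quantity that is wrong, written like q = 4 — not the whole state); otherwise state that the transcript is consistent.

step 5, top = -72

Recomputing the run from the initial state:
step 1: [-5]
step 2: [-5, -7]
step 3: [-12]
step 4: [-12, 6]
step 5: [-72]
step 6: [-72, 5]
step 7: [-360]
step 8: [-360, 1]
step 9: [-360, 1, -6]
step 10: [-360, 1, -6, -7]
The first disagreement with the transcript is at step 5, where the value should be top = -72.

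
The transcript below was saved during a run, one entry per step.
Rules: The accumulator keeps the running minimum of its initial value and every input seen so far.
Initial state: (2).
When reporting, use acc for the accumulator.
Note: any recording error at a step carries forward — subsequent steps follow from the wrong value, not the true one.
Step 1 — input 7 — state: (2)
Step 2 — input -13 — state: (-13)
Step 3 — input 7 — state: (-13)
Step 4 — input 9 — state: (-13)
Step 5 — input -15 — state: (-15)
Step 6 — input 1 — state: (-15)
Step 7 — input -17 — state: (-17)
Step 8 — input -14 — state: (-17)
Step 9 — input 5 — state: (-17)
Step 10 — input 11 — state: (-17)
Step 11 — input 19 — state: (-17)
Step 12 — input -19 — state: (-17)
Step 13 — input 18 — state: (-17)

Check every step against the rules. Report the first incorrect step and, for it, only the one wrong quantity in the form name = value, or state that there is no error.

step 12, acc = -19

step 1: acc = min(2, 7) = 2 -> same as recorded
step 2: acc = min(2, -13) = -13 -> in agreement
step 3: acc = min(-13, 7) = -13 -> matches
step 4: acc = min(-13, 9) = -13 -> in agreement
step 5: acc = min(-13, -15) = -15 -> agrees with the transcript
step 6: acc = min(-15, 1) = -15 -> matches
step 7: acc = min(-15, -17) = -17 -> confirmed correct
step 8: acc = min(-17, -14) = -17 -> same as recorded
step 9: acc = min(-17, 5) = -17 -> checks out
step 10: acc = min(-17, 11) = -17 -> same as recorded
step 11: acc = min(-17, 19) = -17 -> agrees with the transcript
step 12: acc = min(-17, -19) = -19 -> the transcript disagrees here
Conclusion: step 12 carries the first error; the entry should be acc = -19.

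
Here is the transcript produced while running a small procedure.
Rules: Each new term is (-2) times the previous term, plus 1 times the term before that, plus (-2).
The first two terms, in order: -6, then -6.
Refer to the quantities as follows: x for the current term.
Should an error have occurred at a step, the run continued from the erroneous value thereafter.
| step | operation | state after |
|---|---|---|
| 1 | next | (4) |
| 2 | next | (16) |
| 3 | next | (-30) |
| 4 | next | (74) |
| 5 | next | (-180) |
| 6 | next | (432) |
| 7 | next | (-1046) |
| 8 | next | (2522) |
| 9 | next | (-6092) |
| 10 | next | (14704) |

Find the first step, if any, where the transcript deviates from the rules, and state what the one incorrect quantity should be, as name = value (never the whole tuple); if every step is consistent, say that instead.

step 2, x = -16

1. x = -2*(-6) + (1)*(-6) + (-2) = 4 (verified)
2. x = -2*(4) + (1)*(-6) + (-2) = -16 (the entry is off here)
Step 2 is the first one off; corrected, x = -16.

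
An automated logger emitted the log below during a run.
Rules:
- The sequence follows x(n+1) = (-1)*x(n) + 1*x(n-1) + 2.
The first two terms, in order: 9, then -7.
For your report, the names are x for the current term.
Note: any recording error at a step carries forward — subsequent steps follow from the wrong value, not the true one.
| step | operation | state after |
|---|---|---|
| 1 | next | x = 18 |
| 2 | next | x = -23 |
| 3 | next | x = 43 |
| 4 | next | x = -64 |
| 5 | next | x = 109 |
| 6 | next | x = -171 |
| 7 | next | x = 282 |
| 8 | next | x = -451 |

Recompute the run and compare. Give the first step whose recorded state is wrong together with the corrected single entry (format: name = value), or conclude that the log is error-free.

no error

Recomputing the run from the initial state:
step 1: x = 18
step 2: x = -23
step 3: x = 43
step 4: x = -64
step 5: x = 109
step 6: x = -171
step 7: x = 282
step 8: x = -451
This matches the log at every step.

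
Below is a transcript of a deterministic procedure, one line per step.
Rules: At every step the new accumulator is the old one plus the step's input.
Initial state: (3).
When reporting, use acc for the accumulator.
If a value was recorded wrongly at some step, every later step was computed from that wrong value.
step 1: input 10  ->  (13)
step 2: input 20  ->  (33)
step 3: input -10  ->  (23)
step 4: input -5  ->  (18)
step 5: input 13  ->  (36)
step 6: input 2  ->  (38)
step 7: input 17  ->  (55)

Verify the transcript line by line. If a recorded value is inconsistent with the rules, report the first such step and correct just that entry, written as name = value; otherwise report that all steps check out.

Step 1: acc = 3 + 10 = 13 — exactly as logged.
Step 2: acc = 13 + 20 = 33 — agrees with the transcript.
Step 3: acc = 33 + -10 = 23 — no discrepancy.
Step 4: acc = 23 + -5 = 18 — agrees with the transcript.
Step 5: acc = 18 + 13 = 31 — not what was recorded.
That makes step 5 the first incorrect line — acc = 31 is what it should show.

step 5, acc = 31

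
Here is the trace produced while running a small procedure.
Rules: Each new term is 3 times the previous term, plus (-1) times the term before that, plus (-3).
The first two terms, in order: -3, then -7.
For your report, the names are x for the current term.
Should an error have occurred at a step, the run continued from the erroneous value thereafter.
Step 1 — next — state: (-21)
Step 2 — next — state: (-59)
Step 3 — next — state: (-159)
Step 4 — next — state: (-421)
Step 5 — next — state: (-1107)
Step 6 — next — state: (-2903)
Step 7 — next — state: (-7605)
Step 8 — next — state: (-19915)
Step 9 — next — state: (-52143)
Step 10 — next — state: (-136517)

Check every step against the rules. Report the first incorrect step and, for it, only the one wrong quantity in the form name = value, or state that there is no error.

Step 1: x = 3*(-7) + (-1)*(-3) + (-3) = -21 — matches.
Step 2: x = 3*(-21) + (-1)*(-7) + (-3) = -59 — in agreement.
Step 3: x = 3*(-59) + (-1)*(-21) + (-3) = -159 — no discrepancy.
Step 4: x = 3*(-159) + (-1)*(-59) + (-3) = -421 — confirmed correct.
Step 5: x = 3*(-421) + (-1)*(-159) + (-3) = -1107 — in agreement.
Step 6: x = 3*(-1107) + (-1)*(-421) + (-3) = -2903 — checks out.
Step 7: x = 3*(-2903) + (-1)*(-1107) + (-3) = -7605 — same as recorded.
Step 8: x = 3*(-7605) + (-1)*(-2903) + (-3) = -19915 — matches.
Step 9: x = 3*(-19915) + (-1)*(-7605) + (-3) = -52143 — verified.
Step 10: x = 3*(-52143) + (-1)*(-19915) + (-3) = -136517 — agrees with the trace.
No step deviates from the rules.

no error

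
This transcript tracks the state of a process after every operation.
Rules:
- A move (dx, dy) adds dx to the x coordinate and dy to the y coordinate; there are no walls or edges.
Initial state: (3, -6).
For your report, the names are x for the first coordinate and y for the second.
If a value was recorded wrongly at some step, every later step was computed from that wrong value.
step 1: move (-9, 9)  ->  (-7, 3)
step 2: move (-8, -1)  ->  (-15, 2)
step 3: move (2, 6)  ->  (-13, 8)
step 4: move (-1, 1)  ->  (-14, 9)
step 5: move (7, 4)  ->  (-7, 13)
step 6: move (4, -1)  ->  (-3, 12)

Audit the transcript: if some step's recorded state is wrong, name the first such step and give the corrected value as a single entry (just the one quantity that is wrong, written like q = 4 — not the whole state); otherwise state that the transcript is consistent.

step 1, x = -6

Step 1: x = 3 + (-9) = -6, y = -6 + (9) = 3 — this is not what the transcript shows.
First deviation found at step 1; the corrected entry is x = -6.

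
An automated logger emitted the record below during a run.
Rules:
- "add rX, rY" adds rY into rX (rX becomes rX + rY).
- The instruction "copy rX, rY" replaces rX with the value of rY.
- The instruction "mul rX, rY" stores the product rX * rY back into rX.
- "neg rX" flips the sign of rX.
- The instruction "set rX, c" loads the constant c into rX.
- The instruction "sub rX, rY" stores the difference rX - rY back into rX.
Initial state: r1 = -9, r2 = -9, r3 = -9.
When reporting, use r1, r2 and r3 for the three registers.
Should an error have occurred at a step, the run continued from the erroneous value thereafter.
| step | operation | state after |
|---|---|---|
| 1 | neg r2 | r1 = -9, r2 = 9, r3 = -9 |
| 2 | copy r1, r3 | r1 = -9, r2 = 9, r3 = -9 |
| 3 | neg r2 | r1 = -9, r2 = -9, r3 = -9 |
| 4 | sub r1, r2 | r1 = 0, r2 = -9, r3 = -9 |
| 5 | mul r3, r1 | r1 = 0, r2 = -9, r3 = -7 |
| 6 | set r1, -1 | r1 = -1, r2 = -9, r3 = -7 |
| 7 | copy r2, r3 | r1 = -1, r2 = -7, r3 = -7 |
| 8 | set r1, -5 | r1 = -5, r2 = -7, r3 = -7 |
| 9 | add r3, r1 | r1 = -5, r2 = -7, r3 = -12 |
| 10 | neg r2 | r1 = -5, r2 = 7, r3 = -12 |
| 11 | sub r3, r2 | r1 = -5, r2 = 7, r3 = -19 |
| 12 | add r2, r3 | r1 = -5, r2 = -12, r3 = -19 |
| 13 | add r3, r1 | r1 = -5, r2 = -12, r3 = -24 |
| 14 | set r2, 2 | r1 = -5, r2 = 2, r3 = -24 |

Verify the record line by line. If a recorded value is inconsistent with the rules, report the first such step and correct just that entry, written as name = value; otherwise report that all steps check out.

step 5, r3 = 0

1. r2 = -(-9) = 9 (confirmed correct)
2. r1 = -9 (confirmed correct)
3. r2 = -(9) = -9 (exactly as logged)
4. r1 = -9 - -9 = 0 (consistent with the record)
5. r3 = -9 * 0 = 0 (the record has a different value)
First incorrect step: 5; the correct value is r3 = 0.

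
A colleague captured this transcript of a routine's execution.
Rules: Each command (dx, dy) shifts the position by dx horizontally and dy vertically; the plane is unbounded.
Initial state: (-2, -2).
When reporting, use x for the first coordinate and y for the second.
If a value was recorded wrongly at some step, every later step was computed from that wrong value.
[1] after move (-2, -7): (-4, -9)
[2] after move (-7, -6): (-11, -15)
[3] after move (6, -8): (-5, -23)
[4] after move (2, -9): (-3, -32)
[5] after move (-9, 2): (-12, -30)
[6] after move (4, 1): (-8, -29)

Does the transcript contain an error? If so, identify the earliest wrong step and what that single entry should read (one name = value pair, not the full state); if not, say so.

no error

step 1: x = -2 + (-2) = -4, y = -2 + (-7) = -9 -> exactly as logged
step 2: x = -4 + (-7) = -11, y = -9 + (-6) = -15 -> agrees with the transcript
step 3: x = -11 + (6) = -5, y = -15 + (-8) = -23 -> matches
step 4: x = -5 + (2) = -3, y = -23 + (-9) = -32 -> same as recorded
step 5: x = -3 + (-9) = -12, y = -32 + (2) = -30 -> confirmed correct
step 6: x = -12 + (4) = -8, y = -30 + (1) = -29 -> confirmed correct
Each recorded entry agrees with the recomputation.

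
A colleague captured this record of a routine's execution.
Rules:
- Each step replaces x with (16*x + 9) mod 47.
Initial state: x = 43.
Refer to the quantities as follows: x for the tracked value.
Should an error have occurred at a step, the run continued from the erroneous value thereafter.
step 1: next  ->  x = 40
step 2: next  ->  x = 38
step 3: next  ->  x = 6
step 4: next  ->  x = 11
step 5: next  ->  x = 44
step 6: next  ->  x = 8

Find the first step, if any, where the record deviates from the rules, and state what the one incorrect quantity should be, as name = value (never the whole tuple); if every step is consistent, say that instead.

step 1, x = 39

Step 1: x = (16*43 + 9) mod 47 = 39 — the entry is off here.
First incorrect step: 1; the correct value is x = 39.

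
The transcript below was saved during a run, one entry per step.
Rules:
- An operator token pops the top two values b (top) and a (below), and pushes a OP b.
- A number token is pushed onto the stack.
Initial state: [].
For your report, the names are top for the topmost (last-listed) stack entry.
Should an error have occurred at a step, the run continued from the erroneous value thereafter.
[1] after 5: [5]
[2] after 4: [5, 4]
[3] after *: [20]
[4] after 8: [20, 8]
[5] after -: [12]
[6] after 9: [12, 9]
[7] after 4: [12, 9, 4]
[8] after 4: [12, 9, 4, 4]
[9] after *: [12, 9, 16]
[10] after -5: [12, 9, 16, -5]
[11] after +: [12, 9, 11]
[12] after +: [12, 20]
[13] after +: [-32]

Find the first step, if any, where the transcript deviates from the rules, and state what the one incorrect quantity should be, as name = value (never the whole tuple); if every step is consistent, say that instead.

step 13, top = 32

step 1: push 5: top = 5 -> same as recorded
step 2: push 4: top = 4 -> in agreement
step 3: 5 * 4 = 20 -> matches
step 4: push 8: top = 8 -> in agreement
step 5: 20 - 8 = 12 -> in agreement
step 6: push 9: top = 9 -> agrees with the transcript
step 7: push 4: top = 4 -> confirmed correct
step 8: push 4: top = 4 -> exactly as logged
step 9: 4 * 4 = 16 -> verified
step 10: push -5: top = -5 -> no discrepancy
step 11: 16 + -5 = 11 -> checks out
step 12: 9 + 11 = 20 -> same as recorded
step 13: 12 + 20 = 32 -> the entry is off here
So the first discrepancy is step 13, where the right value is top = 32.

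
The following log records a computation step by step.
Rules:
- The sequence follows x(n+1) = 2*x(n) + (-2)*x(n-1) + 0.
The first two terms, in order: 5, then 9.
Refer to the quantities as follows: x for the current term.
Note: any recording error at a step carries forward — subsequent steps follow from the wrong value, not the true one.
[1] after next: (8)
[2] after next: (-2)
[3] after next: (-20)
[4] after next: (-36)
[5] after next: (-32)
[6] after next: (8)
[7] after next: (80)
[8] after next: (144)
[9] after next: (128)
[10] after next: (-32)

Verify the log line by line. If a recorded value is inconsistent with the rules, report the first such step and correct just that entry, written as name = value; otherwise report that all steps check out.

no error

1. x = 2*(9) + (-2)*(5) + (0) = 8 (verified)
2. x = 2*(8) + (-2)*(9) + (0) = -2 (exactly as logged)
3. x = 2*(-2) + (-2)*(8) + (0) = -20 (confirmed correct)
4. x = 2*(-20) + (-2)*(-2) + (0) = -36 (matches)
5. x = 2*(-36) + (-2)*(-20) + (0) = -32 (agrees with the log)
6. x = 2*(-32) + (-2)*(-36) + (0) = 8 (consistent with the log)
7. x = 2*(8) + (-2)*(-32) + (0) = 80 (checks out)
8. x = 2*(80) + (-2)*(8) + (0) = 144 (exactly as logged)
9. x = 2*(144) + (-2)*(80) + (0) = 128 (consistent with the log)
10. x = 2*(128) + (-2)*(144) + (0) = -32 (verified)
The whole run recomputes cleanly — no discrepancies.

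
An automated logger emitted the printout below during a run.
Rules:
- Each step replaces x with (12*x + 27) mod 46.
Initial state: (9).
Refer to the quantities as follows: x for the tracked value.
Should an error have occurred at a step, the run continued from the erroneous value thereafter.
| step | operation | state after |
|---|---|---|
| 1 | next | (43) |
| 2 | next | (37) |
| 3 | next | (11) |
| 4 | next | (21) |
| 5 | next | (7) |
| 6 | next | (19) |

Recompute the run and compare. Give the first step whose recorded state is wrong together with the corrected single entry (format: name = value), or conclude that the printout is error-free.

Recomputing the run from the initial state:
step 1: x = 43
step 2: x = 37
step 3: x = 11
step 4: x = 21
step 5: x = 3
step 6: x = 17
The first disagreement with the printout is at step 5, where the value should be x = 3.

step 5, x = 3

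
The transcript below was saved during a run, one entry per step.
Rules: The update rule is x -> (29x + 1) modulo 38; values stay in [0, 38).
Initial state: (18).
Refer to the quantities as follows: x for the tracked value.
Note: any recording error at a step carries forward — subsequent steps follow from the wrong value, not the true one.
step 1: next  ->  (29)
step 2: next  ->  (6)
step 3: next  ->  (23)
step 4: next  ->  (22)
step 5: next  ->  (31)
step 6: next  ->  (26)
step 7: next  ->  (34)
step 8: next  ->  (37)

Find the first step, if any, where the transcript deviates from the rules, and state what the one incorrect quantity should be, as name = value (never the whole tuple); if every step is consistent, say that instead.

step 1: x = (29*18 + 1) mod 38 = 29 -> exactly as logged
step 2: x = (29*29 + 1) mod 38 = 6 -> consistent with the transcript
step 3: x = (29*6 + 1) mod 38 = 23 -> in agreement
step 4: x = (29*23 + 1) mod 38 = 22 -> checks out
step 5: x = (29*22 + 1) mod 38 = 31 -> no discrepancy
step 6: x = (29*31 + 1) mod 38 = 26 -> matches
step 7: x = (29*26 + 1) mod 38 = 33 -> the recorded entry deviates here
That makes step 7 the first incorrect line — x = 33 is what it should show.

step 7, x = 33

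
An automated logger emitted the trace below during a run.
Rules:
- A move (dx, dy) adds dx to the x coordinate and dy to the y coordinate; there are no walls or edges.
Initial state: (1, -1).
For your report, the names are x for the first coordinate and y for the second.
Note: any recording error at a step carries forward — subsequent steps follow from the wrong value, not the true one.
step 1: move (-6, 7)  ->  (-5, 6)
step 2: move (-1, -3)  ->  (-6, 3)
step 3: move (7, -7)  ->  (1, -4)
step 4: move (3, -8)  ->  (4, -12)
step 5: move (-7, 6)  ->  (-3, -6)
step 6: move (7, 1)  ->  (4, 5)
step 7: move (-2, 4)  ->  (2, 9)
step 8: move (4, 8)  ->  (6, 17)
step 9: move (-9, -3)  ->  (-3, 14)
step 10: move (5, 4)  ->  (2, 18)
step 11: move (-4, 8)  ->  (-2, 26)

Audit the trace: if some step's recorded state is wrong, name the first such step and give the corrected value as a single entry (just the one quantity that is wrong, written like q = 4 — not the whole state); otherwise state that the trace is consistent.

step 6, y = -5

Recomputing the run from the initial state:
step 1: x = -5, y = 6
step 2: x = -6, y = 3
step 3: x = 1, y = -4
step 4: x = 4, y = -12
step 5: x = -3, y = -6
step 6: x = 4, y = -5
step 7: x = 2, y = -1
step 8: x = 6, y = 7
step 9: x = -3, y = 4
step 10: x = 2, y = 8
step 11: x = -2, y = 16
The first disagreement with the trace is at step 6, where the value should be y = -5.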